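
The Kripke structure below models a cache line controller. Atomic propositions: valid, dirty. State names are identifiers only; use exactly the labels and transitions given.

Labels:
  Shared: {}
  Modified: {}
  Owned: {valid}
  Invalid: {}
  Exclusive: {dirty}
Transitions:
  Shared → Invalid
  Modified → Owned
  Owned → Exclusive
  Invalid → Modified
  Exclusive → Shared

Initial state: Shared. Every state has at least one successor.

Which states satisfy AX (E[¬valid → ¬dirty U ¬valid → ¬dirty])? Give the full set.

{Shared, Modified, Invalid, Exclusive}

States satisfying E[¬valid → ¬dirty U ¬valid → ¬dirty]: {Shared, Modified, Owned, Invalid}.
States satisfying AX (E[¬valid → ¬dirty U ¬valid → ¬dirty]): {Shared, Modified, Invalid, Exclusive}.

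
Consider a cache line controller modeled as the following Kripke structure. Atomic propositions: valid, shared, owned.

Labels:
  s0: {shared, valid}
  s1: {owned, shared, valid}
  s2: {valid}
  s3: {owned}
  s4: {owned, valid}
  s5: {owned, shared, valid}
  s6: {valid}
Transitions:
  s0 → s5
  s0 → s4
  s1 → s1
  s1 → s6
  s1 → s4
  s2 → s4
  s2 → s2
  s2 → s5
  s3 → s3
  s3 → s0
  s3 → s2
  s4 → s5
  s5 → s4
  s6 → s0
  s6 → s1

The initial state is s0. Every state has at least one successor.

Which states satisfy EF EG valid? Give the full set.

States satisfying EG valid: {s0, s1, s2, s4, s5, s6}.
States satisfying EF EG valid: {s0, s1, s2, s3, s4, s5, s6}.

{s0, s1, s2, s3, s4, s5, s6}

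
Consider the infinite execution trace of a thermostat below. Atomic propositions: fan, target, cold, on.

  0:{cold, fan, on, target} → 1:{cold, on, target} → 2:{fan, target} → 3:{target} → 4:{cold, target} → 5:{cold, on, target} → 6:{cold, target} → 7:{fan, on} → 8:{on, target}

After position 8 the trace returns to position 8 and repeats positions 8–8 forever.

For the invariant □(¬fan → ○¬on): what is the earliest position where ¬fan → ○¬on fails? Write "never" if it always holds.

Check ¬fan → ○¬on at each position in order: 0 ✓, 1 ✓, 2 ✓, 3 ✓.
At position 4 the labels are {cold, target} and the next position 5 has {cold, on, target}, so ¬fan → ○¬on is false there. This is the first violation.

4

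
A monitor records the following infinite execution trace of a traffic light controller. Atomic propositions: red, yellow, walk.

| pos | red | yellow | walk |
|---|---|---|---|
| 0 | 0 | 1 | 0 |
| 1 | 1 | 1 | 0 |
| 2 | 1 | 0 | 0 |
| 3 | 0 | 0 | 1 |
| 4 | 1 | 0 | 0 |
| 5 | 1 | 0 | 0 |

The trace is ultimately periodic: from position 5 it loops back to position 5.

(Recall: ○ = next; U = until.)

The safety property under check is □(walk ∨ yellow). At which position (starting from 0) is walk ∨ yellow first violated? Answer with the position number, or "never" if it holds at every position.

2

Check walk ∨ yellow at each position in order: 0 ✓, 1 ✓.
At position 2 the labels are {red}, so walk ∨ yellow is false there. This is the first violation.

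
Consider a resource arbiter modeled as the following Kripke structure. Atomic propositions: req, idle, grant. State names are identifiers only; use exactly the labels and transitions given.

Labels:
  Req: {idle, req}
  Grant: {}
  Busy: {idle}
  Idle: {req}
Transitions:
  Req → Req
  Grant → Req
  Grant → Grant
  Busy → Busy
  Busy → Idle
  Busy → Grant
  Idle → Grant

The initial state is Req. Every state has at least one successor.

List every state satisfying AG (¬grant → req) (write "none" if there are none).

States satisfying ¬grant → req: {Req, Idle}.
States satisfying AG (¬grant → req): {Req}.

{Req}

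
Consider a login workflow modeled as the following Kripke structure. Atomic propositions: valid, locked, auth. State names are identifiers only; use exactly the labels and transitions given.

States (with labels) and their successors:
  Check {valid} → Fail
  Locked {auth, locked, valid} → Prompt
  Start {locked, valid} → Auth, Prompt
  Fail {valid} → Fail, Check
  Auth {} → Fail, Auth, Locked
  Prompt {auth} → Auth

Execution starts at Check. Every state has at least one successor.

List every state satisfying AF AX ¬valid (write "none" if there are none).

{Locked, Start, Prompt}

States satisfying AX ¬valid: {Locked, Start, Prompt}.
States satisfying AF AX ¬valid: {Locked, Start, Prompt}.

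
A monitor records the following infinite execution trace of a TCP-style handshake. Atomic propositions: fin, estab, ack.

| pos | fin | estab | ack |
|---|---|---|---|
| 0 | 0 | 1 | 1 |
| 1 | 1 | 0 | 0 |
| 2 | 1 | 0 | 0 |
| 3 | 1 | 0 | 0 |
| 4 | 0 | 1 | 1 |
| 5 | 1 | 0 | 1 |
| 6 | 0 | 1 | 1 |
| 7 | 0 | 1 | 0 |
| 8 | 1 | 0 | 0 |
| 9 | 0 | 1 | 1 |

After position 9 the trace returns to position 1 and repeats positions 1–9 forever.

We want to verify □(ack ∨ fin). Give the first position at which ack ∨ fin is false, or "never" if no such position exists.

Check ack ∨ fin at each position in order: 0 ✓, 1 ✓, 2 ✓, 3 ✓, 4 ✓, 5 ✓, 6 ✓.
At position 7 the labels are {estab}, so ack ∨ fin is false there. This is the first violation.

7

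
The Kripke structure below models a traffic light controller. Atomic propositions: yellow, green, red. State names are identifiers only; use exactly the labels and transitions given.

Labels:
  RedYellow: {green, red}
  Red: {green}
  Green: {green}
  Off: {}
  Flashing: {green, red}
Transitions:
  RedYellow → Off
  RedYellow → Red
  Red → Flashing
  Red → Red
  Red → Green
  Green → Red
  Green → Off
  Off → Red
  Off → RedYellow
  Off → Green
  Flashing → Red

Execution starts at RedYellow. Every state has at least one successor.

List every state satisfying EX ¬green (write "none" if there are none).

States satisfying ¬green: {Off}.
States satisfying EX ¬green: {RedYellow, Green}.

{RedYellow, Green}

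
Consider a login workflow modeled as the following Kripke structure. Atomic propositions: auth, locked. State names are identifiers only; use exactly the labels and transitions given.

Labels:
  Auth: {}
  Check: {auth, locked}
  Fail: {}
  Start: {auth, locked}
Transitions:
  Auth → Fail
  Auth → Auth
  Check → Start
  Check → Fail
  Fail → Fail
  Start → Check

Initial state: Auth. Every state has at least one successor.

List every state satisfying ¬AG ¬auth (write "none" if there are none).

States satisfying ¬auth: {Auth, Fail}.
States satisfying AG ¬auth: {Auth, Fail}.
States satisfying ¬AG ¬auth: {Check, Start}.

{Check, Start}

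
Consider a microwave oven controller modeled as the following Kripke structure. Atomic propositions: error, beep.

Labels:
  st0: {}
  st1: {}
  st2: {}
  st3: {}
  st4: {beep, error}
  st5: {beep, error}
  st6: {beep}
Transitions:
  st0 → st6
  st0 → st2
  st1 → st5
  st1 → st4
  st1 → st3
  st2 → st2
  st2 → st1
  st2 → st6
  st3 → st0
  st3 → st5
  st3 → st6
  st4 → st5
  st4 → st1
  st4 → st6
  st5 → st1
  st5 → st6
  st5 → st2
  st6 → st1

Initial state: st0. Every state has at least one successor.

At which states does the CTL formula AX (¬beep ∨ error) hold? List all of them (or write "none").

States satisfying ¬beep ∨ error: {st0, st1, st2, st3, st4, st5}.
States satisfying AX (¬beep ∨ error): {st1, st6}.

{st1, st6}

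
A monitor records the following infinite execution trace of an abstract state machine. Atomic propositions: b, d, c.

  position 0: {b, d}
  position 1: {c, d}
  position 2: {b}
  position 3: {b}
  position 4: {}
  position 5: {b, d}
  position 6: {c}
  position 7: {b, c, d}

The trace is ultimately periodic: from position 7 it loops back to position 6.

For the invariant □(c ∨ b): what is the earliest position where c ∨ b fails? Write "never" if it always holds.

Check c ∨ b at each position in order: 0 ✓, 1 ✓, 2 ✓, 3 ✓.
At position 4 the labels are {}, so c ∨ b is false there. This is the first violation.

4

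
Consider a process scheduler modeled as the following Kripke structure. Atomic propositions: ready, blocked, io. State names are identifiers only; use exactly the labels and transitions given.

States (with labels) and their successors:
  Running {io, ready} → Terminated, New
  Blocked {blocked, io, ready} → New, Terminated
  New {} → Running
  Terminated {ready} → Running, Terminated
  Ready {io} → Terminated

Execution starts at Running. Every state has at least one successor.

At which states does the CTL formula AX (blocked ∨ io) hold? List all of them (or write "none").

States satisfying blocked ∨ io: {Running, Blocked, Ready}.
States satisfying AX (blocked ∨ io): {New}.

{New}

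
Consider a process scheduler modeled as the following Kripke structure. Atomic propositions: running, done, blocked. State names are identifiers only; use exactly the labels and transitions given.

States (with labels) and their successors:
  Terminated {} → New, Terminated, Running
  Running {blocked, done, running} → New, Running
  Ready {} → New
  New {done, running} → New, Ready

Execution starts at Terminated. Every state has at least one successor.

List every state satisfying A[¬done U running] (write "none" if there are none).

{Running, Ready, New}

States satisfying ¬done: {Terminated, Ready}.
States satisfying running: {Running, New}.
States satisfying A[¬done U running]: {Running, Ready, New}.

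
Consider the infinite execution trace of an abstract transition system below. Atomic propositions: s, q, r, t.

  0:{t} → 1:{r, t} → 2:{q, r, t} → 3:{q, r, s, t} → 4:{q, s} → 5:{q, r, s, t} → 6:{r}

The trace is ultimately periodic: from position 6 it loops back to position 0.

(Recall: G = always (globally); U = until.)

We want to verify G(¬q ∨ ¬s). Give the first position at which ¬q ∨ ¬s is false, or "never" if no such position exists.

3

Check ¬q ∨ ¬s at each position in order: 0 ✓, 1 ✓, 2 ✓.
At position 3 the labels are {q, r, s, t}, so ¬q ∨ ¬s is false there. This is the first violation.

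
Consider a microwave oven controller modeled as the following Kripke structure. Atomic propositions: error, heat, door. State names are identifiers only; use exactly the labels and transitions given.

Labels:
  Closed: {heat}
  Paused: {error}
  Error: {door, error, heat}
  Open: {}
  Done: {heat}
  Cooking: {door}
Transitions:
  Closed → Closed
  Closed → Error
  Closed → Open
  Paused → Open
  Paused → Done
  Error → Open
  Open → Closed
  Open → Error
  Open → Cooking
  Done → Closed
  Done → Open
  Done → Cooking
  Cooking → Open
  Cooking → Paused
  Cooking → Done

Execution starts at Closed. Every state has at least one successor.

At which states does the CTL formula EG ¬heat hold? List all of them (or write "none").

{Paused, Open, Cooking}

States satisfying ¬heat: {Paused, Open, Cooking}.
States satisfying EG ¬heat: {Paused, Open, Cooking}.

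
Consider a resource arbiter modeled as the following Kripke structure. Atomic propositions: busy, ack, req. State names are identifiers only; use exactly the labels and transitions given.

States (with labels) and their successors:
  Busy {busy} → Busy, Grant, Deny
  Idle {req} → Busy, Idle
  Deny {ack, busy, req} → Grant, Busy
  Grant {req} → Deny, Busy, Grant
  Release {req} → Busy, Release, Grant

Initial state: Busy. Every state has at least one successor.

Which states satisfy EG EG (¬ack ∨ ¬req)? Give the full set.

States satisfying EG (¬ack ∨ ¬req): {Busy, Idle, Grant, Release}.
States satisfying EG EG (¬ack ∨ ¬req): {Busy, Idle, Grant, Release}.

{Busy, Idle, Grant, Release}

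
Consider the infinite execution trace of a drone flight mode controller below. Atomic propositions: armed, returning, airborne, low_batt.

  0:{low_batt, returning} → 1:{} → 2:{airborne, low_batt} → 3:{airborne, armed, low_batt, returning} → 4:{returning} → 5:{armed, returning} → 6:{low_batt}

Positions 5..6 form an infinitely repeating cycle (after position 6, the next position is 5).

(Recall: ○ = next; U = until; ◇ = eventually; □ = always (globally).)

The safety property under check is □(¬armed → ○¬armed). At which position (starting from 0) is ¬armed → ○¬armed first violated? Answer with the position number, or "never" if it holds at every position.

Check ¬armed → ○¬armed at each position in order: 0 ✓, 1 ✓.
At position 2 the labels are {airborne, low_batt} and the next position 3 has {airborne, armed, low_batt, returning}, so ¬armed → ○¬armed is false there. This is the first violation.

2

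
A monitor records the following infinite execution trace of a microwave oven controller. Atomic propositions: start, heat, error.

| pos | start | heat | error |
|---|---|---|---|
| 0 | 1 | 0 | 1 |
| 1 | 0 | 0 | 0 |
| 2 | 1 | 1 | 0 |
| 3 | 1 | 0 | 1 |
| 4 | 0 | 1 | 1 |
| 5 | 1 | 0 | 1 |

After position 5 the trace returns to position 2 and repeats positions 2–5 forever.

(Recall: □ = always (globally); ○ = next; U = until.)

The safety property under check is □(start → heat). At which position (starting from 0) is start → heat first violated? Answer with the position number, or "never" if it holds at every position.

At position 0 the labels are {error, start}, so start → heat is false there. This is the first violation.

0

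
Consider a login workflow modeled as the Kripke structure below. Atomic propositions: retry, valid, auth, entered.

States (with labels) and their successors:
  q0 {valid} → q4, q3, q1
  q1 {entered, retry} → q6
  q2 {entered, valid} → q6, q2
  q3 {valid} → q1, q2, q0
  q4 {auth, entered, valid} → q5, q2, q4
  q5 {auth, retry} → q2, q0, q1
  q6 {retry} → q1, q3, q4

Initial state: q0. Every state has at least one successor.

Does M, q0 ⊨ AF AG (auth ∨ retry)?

Does not hold

States satisfying AG (auth ∨ retry): ∅.
States satisfying AF AG (auth ∨ retry): ∅.
There is a path from q0 along which AG (auth ∨ retry) never holds.
q0 ∉ Sat(AF AG (auth ∨ retry)).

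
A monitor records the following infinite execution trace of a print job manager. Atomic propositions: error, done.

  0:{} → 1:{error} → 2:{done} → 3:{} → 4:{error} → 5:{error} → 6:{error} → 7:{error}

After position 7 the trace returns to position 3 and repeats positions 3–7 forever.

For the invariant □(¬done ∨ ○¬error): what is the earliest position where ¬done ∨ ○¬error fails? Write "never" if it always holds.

never

¬done ∨ ○¬error holds at every position 0..7, and those are all the positions the trace ever visits, so the invariant □(¬done ∨ ○¬error) is never violated.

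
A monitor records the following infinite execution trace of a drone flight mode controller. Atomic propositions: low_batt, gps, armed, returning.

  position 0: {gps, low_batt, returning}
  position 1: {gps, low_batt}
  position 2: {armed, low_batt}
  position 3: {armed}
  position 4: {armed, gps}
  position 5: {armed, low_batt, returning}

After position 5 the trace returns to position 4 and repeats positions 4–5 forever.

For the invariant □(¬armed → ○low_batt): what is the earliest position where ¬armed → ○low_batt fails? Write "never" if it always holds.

never

¬armed → ○low_batt holds at every position 0..5, and those are all the positions the trace ever visits, so the invariant □(¬armed → ○low_batt) is never violated.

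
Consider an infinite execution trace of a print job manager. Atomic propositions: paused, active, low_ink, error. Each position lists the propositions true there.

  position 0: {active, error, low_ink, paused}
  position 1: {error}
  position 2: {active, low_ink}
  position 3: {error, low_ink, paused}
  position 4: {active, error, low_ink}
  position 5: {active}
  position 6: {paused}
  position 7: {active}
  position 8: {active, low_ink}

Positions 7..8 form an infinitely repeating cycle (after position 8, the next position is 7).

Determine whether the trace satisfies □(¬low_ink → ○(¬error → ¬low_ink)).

Violated

¬low_ink → ○(¬error → ¬low_ink) must hold at every position from 0 onward. It fails at position 1, so □(¬low_ink → ○(¬error → ¬low_ink)) is false.
Positions where ¬low_ink holds: 1, 5, 6, 7.
Check ○(¬error → ¬low_ink) at each: 1→fails, 5→ok, 6→ok, 7→fails.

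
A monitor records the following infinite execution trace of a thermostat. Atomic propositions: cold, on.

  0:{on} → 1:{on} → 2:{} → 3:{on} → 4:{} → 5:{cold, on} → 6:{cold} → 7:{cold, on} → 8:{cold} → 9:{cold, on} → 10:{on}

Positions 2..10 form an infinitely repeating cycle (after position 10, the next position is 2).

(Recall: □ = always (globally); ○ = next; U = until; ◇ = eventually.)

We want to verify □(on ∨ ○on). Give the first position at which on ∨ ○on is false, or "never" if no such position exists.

never

on ∨ ○on holds at every position 0..10, and those are all the positions the trace ever visits, so the invariant □(on ∨ ○on) is never violated.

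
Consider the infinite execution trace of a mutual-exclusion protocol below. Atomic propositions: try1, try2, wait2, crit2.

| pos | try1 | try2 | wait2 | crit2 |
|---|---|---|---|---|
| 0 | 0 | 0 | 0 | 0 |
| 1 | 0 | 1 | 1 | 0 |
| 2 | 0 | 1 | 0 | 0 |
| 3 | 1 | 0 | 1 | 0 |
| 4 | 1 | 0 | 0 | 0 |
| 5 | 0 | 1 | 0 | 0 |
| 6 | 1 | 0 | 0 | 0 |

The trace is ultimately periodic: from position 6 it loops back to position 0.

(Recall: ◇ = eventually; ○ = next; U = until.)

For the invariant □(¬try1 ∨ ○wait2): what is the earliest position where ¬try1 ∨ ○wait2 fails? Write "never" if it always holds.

3

Check ¬try1 ∨ ○wait2 at each position in order: 0 ✓, 1 ✓, 2 ✓.
At position 3 the labels are {try1, wait2} and the next position 4 has {try1}, so ¬try1 ∨ ○wait2 is false there. This is the first violation.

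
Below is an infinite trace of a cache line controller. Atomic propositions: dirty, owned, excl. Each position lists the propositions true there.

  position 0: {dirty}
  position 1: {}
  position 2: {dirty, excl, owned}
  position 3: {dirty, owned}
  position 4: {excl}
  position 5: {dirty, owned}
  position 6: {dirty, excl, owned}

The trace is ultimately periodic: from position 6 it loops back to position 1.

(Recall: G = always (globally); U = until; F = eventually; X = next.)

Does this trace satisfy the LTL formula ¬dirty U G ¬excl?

Walking from position 0: at position 0, G ¬excl has not yet held and ¬dirty fails, so ¬dirty U G ¬excl is false.

Does not hold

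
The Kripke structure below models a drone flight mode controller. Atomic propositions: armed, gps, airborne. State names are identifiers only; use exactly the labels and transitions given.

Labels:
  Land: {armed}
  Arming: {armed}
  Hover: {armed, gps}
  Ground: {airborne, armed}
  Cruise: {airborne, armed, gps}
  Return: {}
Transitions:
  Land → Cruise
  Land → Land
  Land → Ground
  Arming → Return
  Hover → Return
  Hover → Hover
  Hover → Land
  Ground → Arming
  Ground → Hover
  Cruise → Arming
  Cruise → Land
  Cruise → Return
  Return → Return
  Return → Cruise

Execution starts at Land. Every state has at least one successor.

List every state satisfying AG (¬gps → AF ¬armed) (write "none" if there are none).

States satisfying ¬gps → AF ¬armed: {Arming, Hover, Cruise, Return}.
States satisfying AG (¬gps → AF ¬armed): ∅.

none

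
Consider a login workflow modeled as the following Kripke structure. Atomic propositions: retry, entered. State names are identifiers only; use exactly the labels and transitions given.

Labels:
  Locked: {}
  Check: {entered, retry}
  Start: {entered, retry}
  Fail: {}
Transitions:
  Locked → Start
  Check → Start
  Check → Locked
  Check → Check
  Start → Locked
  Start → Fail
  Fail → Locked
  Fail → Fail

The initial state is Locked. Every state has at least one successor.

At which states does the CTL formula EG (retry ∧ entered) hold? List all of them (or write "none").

States satisfying retry ∧ entered: {Check, Start}.
States satisfying EG (retry ∧ entered): {Check}.

{Check}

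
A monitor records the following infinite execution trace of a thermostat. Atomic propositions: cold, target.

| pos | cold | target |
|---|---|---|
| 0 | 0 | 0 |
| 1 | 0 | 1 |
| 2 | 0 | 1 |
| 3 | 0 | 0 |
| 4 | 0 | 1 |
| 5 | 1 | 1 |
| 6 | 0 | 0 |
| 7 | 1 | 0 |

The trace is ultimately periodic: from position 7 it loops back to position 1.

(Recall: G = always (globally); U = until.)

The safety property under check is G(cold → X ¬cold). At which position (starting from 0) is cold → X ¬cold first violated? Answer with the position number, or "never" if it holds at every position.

cold → X ¬cold holds at every position 0..7, and those are all the positions the trace ever visits, so the invariant G(cold → X ¬cold) is never violated.

never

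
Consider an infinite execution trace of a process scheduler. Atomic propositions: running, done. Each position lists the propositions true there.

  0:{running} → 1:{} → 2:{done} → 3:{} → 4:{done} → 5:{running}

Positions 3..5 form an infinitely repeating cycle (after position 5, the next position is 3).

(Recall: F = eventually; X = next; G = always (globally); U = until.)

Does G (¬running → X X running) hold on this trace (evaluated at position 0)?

¬running → X X running must hold at every position from 0 onward. It fails at position 1, so G (¬running → X X running) is false.
Positions where ¬running holds: 1, 2, 3, 4.
Check X X running at each: 1→fails, 2→fails, 3→ok, 4→fails.

No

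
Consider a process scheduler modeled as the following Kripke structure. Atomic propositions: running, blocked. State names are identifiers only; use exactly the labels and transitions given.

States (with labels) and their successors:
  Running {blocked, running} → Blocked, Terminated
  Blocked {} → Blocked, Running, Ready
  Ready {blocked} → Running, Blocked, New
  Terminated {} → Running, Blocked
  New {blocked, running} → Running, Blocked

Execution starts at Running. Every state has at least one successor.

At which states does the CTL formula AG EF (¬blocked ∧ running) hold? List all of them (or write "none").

States satisfying EF (¬blocked ∧ running): ∅.
States satisfying AG EF (¬blocked ∧ running): ∅.

none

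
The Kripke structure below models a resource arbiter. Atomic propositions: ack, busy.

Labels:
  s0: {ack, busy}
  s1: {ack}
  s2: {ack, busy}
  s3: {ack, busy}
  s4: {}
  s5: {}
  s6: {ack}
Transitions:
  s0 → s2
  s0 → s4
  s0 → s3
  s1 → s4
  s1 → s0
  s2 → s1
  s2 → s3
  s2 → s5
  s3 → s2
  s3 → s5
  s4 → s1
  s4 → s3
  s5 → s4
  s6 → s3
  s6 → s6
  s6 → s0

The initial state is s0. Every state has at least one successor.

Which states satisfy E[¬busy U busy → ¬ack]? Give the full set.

{s1, s4, s5, s6}

States satisfying ¬busy: {s1, s4, s5, s6}.
States satisfying busy → ¬ack: {s1, s4, s5, s6}.
States satisfying E[¬busy U busy → ¬ack]: {s1, s4, s5, s6}.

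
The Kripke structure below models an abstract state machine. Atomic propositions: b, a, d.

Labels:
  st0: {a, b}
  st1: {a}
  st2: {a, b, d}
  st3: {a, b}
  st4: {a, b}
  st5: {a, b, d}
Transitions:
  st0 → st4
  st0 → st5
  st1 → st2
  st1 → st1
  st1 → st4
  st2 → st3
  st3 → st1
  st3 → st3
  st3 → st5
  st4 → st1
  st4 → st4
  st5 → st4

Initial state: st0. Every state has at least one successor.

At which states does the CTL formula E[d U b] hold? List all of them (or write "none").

States satisfying d: {st2, st5}.
States satisfying b: {st0, st2, st3, st4, st5}.
States satisfying E[d U b]: {st0, st2, st3, st4, st5}.

{st0, st2, st3, st4, st5}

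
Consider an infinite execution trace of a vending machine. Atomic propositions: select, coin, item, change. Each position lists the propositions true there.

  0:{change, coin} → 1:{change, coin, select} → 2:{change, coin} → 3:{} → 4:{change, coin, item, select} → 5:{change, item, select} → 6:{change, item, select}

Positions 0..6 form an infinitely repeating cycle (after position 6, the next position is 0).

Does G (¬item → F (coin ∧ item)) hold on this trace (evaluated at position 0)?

Holds

¬item → F (coin ∧ item) holds at every position 0..6, and those are all positions ever visited, so G (¬item → F (coin ∧ item)) holds.
Positions where ¬item holds: 0, 1, 2, 3.
Check F (coin ∧ item) at each: 0→ok, 1→ok, 2→ok, 3→ok.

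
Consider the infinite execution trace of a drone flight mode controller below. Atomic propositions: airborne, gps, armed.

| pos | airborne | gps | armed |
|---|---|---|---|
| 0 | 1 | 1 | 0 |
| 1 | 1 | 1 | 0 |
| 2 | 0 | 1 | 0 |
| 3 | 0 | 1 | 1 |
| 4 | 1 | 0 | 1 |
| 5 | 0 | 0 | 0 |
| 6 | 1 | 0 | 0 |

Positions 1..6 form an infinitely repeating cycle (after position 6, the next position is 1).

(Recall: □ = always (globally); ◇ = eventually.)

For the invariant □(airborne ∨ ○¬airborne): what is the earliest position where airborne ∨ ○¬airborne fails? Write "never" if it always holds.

3

Check airborne ∨ ○¬airborne at each position in order: 0 ✓, 1 ✓, 2 ✓.
At position 3 the labels are {armed, gps} and the next position 4 has {airborne, armed}, so airborne ∨ ○¬airborne is false there. This is the first violation.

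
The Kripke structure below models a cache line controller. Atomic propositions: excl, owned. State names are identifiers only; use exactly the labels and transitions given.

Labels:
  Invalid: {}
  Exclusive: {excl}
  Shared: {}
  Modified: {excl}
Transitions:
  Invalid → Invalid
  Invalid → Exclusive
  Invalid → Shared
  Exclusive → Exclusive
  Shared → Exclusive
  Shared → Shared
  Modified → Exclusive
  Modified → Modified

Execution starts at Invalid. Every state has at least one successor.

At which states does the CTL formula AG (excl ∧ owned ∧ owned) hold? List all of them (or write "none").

States satisfying excl ∧ owned ∧ owned: ∅.
States satisfying AG (excl ∧ owned ∧ owned): ∅.

none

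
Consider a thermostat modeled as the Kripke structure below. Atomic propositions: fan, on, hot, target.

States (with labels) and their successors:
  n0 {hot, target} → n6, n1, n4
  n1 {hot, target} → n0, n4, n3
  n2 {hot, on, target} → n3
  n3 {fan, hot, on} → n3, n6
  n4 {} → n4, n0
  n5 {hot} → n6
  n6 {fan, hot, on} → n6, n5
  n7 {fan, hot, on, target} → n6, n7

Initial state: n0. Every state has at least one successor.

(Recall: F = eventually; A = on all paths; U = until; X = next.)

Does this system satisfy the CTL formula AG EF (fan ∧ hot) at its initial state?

Holds

States satisfying EF (fan ∧ hot): {n0, n1, n2, n3, n4, n5, n6, n7}.
States satisfying AG EF (fan ∧ hot): {n0, n1, n2, n3, n4, n5, n6, n7}.
Every state reachable from n0 satisfies EF (fan ∧ hot).
n0 ∈ Sat(AG EF (fan ∧ hot)).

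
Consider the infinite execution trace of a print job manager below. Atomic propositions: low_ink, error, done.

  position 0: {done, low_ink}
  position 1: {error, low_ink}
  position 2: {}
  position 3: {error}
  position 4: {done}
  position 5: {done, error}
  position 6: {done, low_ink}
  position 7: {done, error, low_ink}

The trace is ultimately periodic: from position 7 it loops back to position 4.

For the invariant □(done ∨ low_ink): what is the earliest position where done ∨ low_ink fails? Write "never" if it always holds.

2

Check done ∨ low_ink at each position in order: 0 ✓, 1 ✓.
At position 2 the labels are {}, so done ∨ low_ink is false there. This is the first violation.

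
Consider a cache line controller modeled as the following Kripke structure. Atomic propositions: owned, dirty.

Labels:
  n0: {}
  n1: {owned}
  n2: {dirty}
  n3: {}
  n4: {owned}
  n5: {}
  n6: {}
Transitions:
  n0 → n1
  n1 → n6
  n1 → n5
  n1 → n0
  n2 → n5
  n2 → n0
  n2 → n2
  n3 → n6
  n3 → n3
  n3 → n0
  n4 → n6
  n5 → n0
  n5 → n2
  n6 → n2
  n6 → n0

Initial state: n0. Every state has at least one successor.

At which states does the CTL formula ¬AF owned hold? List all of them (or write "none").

States satisfying owned: {n1, n4}.
States satisfying AF owned: {n0, n1, n4}.
States satisfying ¬AF owned: {n2, n3, n5, n6}.

{n2, n3, n5, n6}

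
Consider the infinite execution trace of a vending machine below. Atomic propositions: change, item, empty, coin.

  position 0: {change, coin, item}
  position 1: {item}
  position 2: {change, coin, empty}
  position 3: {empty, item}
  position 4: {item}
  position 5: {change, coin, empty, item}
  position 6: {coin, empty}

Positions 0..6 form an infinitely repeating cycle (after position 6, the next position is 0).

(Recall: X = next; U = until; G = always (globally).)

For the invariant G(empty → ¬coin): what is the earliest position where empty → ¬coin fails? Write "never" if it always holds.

2

Check empty → ¬coin at each position in order: 0 ✓, 1 ✓.
At position 2 the labels are {change, coin, empty}, so empty → ¬coin is false there. This is the first violation.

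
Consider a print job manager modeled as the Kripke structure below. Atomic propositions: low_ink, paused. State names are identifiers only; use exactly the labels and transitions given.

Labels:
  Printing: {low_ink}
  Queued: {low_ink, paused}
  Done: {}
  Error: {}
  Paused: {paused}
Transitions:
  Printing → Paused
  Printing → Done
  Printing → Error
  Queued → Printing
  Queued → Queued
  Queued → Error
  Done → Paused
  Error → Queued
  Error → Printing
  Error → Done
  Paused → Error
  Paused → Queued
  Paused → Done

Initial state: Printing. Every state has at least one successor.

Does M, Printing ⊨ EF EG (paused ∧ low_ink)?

States satisfying EG (paused ∧ low_ink): {Queued}.
States satisfying EF EG (paused ∧ low_ink): {Printing, Queued, Done, Error, Paused}.
Some path from Printing reaches a state where EG (paused ∧ low_ink) holds.
Printing ∈ Sat(EF EG (paused ∧ low_ink)).

Satisfied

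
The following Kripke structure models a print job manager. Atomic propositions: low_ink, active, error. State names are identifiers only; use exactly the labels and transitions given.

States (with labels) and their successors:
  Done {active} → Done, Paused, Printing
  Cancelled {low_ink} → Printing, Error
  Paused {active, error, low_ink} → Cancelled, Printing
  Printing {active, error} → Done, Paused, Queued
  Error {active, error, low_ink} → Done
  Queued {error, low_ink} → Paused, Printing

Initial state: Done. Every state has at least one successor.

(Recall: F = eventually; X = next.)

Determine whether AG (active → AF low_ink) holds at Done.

Does not hold

States satisfying active → AF low_ink: {Cancelled, Paused, Error, Queued}.
States satisfying AG (active → AF low_ink): ∅.
Done is reachable from Done and violates active → AF low_ink, so AG fails at Done.
Done ∉ Sat(AG (active → AF low_ink)).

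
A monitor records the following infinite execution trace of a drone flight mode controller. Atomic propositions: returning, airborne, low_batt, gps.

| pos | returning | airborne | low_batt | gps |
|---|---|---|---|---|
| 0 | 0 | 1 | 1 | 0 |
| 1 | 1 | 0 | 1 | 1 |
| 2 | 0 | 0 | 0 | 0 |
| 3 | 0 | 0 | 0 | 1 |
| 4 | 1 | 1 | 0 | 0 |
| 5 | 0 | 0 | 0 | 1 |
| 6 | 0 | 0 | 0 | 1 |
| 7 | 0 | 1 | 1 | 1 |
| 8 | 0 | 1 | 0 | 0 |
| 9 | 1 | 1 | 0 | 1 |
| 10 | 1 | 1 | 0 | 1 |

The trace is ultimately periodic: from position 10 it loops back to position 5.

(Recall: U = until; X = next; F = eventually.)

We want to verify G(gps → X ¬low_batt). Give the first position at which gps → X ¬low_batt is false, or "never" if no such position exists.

6

Check gps → X ¬low_batt at each position in order: 0 ✓, 1 ✓, 2 ✓, 3 ✓, 4 ✓, 5 ✓.
At position 6 the labels are {gps} and the next position 7 has {airborne, gps, low_batt}, so gps → X ¬low_batt is false there. This is the first violation.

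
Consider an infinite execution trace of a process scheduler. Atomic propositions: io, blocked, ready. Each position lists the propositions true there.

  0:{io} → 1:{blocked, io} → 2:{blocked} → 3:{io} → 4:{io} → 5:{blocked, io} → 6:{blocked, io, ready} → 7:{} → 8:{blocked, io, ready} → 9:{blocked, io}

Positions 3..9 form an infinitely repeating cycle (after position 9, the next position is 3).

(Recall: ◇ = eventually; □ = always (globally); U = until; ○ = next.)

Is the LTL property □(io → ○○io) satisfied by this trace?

No

io → ○○io must hold at every position from 0 onward. It fails at position 0, so □(io → ○○io) is false.
Positions where io holds: 0, 1, 3, 4, 5, 6, 8, 9.
Check ○○io at each: 0→fails, 1→ok, 3→ok, 4→ok, 5→fails, 6→ok, 8→ok, 9→ok.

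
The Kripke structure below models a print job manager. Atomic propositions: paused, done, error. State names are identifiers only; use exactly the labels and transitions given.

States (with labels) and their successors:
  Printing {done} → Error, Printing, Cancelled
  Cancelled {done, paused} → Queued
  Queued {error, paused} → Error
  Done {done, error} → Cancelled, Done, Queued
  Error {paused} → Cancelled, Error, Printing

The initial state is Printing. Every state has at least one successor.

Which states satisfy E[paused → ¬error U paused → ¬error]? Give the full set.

States satisfying paused → ¬error: {Printing, Cancelled, Done, Error}.
States satisfying E[paused → ¬error U paused → ¬error]: {Printing, Cancelled, Done, Error}.

{Printing, Cancelled, Done, Error}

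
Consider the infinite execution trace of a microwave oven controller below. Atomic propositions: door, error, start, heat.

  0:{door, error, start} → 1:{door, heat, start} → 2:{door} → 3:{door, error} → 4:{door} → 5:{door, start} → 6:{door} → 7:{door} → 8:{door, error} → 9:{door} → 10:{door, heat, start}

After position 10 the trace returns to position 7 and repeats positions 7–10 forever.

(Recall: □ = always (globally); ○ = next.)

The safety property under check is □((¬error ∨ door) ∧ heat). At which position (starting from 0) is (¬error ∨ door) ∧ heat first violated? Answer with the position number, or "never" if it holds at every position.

0

At position 0 the labels are {door, error, start}, so (¬error ∨ door) ∧ heat is false there. This is the first violation.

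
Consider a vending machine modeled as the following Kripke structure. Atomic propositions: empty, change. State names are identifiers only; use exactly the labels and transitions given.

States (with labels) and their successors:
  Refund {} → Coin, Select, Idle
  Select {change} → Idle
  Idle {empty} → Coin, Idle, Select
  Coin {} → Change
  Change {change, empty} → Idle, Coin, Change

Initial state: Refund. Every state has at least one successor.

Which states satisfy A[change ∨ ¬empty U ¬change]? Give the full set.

{Refund, Select, Idle, Coin}

States satisfying change ∨ ¬empty: {Refund, Select, Coin, Change}.
States satisfying ¬change: {Refund, Idle, Coin}.
States satisfying A[change ∨ ¬empty U ¬change]: {Refund, Select, Idle, Coin}.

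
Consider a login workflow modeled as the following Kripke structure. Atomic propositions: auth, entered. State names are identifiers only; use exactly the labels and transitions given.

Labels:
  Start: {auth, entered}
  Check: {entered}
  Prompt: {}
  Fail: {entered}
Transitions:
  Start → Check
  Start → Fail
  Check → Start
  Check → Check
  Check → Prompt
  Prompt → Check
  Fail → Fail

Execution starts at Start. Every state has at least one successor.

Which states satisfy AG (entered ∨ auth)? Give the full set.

States satisfying entered ∨ auth: {Start, Check, Fail}.
States satisfying AG (entered ∨ auth): {Fail}.

{Fail}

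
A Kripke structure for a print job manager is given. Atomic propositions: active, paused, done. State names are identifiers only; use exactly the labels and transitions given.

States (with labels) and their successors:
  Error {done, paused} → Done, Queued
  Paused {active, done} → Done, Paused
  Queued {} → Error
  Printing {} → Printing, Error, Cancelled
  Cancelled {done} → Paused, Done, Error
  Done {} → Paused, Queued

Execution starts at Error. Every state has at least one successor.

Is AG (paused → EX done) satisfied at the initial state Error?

States satisfying paused → EX done: {Paused, Queued, Printing, Cancelled, Done}.
States satisfying AG (paused → EX done): ∅.
Error is reachable from Error and violates paused → EX done, so AG fails at Error.
Error ∉ Sat(AG (paused → EX done)).

No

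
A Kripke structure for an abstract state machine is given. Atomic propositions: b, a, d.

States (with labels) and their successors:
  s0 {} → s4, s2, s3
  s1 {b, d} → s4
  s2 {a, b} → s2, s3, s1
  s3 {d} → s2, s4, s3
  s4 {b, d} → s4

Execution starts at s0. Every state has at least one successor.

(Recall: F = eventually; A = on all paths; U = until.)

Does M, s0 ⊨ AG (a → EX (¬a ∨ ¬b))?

States satisfying a → EX (¬a ∨ ¬b): {s0, s1, s2, s3, s4}.
States satisfying AG (a → EX (¬a ∨ ¬b)): {s0, s1, s2, s3, s4}.
Every state reachable from s0 satisfies a → EX (¬a ∨ ¬b).
s0 ∈ Sat(AG (a → EX (¬a ∨ ¬b))).

Satisfied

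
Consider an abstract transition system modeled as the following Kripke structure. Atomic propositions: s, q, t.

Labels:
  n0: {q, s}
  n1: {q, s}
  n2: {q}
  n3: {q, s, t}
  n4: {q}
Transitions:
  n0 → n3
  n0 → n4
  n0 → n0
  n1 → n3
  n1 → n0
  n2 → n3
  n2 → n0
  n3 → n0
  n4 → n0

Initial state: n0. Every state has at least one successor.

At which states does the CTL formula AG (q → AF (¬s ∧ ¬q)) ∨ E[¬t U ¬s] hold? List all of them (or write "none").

States satisfying q → AF (¬s ∧ ¬q): ∅.
States satisfying AG (q → AF (¬s ∧ ¬q)): ∅.
States satisfying ¬t: {n0, n1, n2, n4}.
States satisfying ¬s: {n2, n4}.
States satisfying E[¬t U ¬s]: {n0, n1, n2, n4}.
States satisfying AG (q → AF (¬s ∧ ¬q)) ∨ E[¬t U ¬s]: {n0, n1, n2, n4}.

{n0, n1, n2, n4}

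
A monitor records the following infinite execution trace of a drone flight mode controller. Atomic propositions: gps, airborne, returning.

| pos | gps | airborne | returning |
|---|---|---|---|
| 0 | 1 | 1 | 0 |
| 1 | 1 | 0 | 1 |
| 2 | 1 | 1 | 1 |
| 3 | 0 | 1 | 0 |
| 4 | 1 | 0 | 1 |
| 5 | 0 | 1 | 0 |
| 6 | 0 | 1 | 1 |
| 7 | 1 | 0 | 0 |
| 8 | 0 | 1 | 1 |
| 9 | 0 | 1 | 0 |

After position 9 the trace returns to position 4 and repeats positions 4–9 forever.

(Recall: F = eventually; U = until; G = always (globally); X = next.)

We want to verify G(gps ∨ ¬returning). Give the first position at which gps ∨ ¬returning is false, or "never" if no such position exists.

6

Check gps ∨ ¬returning at each position in order: 0 ✓, 1 ✓, 2 ✓, 3 ✓, 4 ✓, 5 ✓.
At position 6 the labels are {airborne, returning}, so gps ∨ ¬returning is false there. This is the first violation.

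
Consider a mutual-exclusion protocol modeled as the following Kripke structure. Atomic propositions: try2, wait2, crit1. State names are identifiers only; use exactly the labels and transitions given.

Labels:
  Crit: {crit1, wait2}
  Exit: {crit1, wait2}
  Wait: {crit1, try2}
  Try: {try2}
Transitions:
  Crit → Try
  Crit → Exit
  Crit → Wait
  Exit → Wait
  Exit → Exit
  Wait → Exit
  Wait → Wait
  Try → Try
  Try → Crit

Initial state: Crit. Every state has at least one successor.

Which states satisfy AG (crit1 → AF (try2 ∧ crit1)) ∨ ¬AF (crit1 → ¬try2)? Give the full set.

States satisfying crit1 → AF (try2 ∧ crit1): {Wait, Try}.
States satisfying AG (crit1 → AF (try2 ∧ crit1)): ∅.
States satisfying crit1 → ¬try2: {Crit, Exit, Try}.
States satisfying AF (crit1 → ¬try2): {Crit, Exit, Try}.
States satisfying ¬AF (crit1 → ¬try2): {Wait}.
States satisfying AG (crit1 → AF (try2 ∧ crit1)) ∨ ¬AF (crit1 → ¬try2): {Wait}.

{Wait}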